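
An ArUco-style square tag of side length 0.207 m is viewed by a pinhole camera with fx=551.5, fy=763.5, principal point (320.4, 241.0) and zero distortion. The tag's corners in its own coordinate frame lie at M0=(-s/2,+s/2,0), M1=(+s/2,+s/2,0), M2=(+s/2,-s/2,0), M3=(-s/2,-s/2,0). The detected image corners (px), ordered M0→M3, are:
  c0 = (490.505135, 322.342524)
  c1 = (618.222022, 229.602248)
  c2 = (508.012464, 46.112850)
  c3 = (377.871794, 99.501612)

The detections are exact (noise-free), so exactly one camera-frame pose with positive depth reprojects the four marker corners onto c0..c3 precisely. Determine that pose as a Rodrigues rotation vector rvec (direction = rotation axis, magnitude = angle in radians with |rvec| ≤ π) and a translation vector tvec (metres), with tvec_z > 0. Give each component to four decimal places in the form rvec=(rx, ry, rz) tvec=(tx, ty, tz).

rvec=(-0.4571, -0.3892, -0.4416) tvec=(0.1991, -0.0600, 0.6098)

Intrinsics K: fx=551.5, fy=763.5, cx=320.4, cy=241.0
Marker side s = 0.207 m; corners in marker frame (Z=0):
  M0 = (-0.1035, +0.1035, 0)
  M1 = (+0.1035, +0.1035, 0)
  M2 = (+0.1035, -0.1035, 0)
  M3 = (-0.1035, -0.1035, 0)
Detected image corners:
  c0 = (490.505135, 322.342524) px
  c1 = (618.222022, 229.602248) px
  c2 = (508.012464, 46.112850) px
  c3 = (377.871794, 99.501612) px
Planar DLT: solve 8×8 A·h = b for H (H[2,2]=1):
  H  [+991.56412 +264.74275 +500.42428]
  H  [-218.74785 +878.70512 +165.83879]
  H  [+0.73877 -0.54763 +1.00000]
B = K⁻¹H; ‖b₁‖=1.639917, ‖b₂‖=1.639917; λ = 2/(‖b₁‖+‖b₂‖) = 0.609787, sign → tz>0 ⇒ λ=+0.609787
r₁ = λ·B[:,0] = (+0.83464,-0.31691,+0.45049); r₂ = λ·B[:,1] = (+0.48673,+0.80721,-0.33394)
r₃ = r₁×r₂ = (-0.25781,+0.49798,+0.82798); SVD([r₁ r₂ r₃]) → R = UVᵀ:
  R  [+0.83464 +0.48673 -0.25781]
  R  [-0.31691 +0.80721 +0.49798]
  R  [+0.45049 -0.33394 +0.82798]
t = (+0.19905, -0.06003, +0.60979) m
tr R = 2.469825; θ = arccos((tr R − 1)/2) = 0.745258 rad = 42.700°
axis k = ((R−Rᵀ)₃₂, (R−Rᵀ)₁₃, (R−Rᵀ)₂₁) / (2 sinθ) = (-0.613366, -0.522222, -0.592509)
rvec = θ·k = (-0.457116, -0.389190, -0.441572)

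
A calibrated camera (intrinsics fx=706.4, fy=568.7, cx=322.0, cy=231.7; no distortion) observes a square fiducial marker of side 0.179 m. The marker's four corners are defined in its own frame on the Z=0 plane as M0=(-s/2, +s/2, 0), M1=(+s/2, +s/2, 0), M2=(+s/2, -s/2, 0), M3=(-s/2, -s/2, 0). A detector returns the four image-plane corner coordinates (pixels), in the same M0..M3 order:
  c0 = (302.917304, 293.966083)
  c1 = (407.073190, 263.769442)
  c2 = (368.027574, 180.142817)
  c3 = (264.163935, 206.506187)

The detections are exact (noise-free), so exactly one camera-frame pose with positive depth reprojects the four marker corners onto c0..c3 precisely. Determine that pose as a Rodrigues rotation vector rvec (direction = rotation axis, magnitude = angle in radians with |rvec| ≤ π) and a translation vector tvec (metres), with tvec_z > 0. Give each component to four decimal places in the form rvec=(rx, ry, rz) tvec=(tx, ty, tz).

rvec=(-0.1499, -0.2251, -0.3339) tvec=(0.0227, 0.0073, 1.1130)

Intrinsics K: fx=706.4, fy=568.7, cx=322.0, cy=231.7
Marker side s = 0.179 m; corners in marker frame (Z=0):
  M0 = (-0.0895, +0.0895, 0)
  M1 = (+0.0895, +0.0895, 0)
  M2 = (+0.0895, -0.0895, 0)
  M3 = (-0.0895, -0.0895, 0)
Detected image corners:
  c0 = (302.917304, 293.966083) px
  c1 = (407.073190, 263.769442) px
  c2 = (368.027574, 180.142817) px
  c3 = (264.163935, 206.506187) px
Planar DLT: solve 8×8 A·h = b for H (H[2,2]=1):
  H  [+654.26078 +184.68481 +336.39162]
  H  [-106.38526 +454.71538 +235.44758]
  H  [+0.21818 -0.09729 +1.00000]
B = K⁻¹H; ‖b₁‖=0.898471, ‖b₂‖=0.898471; λ = 2/(‖b₁‖+‖b₂‖) = 1.113002, sign → tz>0 ⇒ λ=+1.113002
r₁ = λ·B[:,0] = (+0.92016,-0.30714,+0.24283); r₂ = λ·B[:,1] = (+0.34035,+0.93404,-0.10829)
r₃ = r₁×r₂ = (-0.19355,+0.18229,+0.96401); SVD([r₁ r₂ r₃]) → R = UVᵀ:
  R  [+0.92016 +0.34035 -0.19355]
  R  [-0.30714 +0.93404 +0.18229]
  R  [+0.24283 -0.10829 +0.96401]
t = (+0.02268, +0.00733, +1.11300) m
tr R = 2.818210; θ = arccos((tr R − 1)/2) = 0.429665 rad = 24.618°
axis k = ((R−Rᵀ)₃₂, (R−Rᵀ)₁₃, (R−Rᵀ)₂₁) / (2 sinθ) = (-0.348779, -0.523785, -0.777176)
rvec = θ·k = (-0.149858, -0.225052, -0.333925)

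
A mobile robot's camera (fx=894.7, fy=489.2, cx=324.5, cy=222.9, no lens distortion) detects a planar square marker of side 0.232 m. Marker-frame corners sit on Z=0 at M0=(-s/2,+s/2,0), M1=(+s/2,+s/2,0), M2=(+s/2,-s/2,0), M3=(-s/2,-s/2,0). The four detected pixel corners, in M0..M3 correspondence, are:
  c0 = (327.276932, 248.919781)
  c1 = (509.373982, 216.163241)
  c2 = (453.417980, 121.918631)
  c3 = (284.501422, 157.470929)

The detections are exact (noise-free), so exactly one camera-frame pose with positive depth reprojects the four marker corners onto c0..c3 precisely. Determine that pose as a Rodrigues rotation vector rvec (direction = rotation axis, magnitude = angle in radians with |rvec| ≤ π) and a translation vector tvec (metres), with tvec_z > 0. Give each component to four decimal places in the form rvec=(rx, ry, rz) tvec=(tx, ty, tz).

rvec=(-0.2560, 0.2976, -0.2888) tvec=(0.0818, -0.0854, 1.1071)

Intrinsics K: fx=894.7, fy=489.2, cx=324.5, cy=222.9
Marker side s = 0.232 m; corners in marker frame (Z=0):
  M0 = (-0.1160, +0.1160, 0)
  M1 = (+0.1160, +0.1160, 0)
  M2 = (+0.1160, -0.1160, 0)
  M3 = (-0.1160, -0.1160, 0)
Detected image corners:
  c0 = (327.276932, 248.919781) px
  c1 = (509.373982, 216.163241) px
  c2 = (453.417980, 121.918631) px
  c3 = (284.501422, 157.470929) px
Planar DLT: solve 8×8 A·h = b for H (H[2,2]=1):
  H  [+666.85787 +109.58758 +390.60159]
  H  [-189.37500 +351.60313 +185.16334]
  H  [-0.22553 -0.26027 +1.00000]
B = K⁻¹H; ‖b₁‖=0.903262, ‖b₂‖=0.903262; λ = 2/(‖b₁‖+‖b₂‖) = 1.107098, sign → tz>0 ⇒ λ=+1.107098
r₁ = λ·B[:,0] = (+0.91573,-0.31480,-0.24969); r₂ = λ·B[:,1] = (+0.24011,+0.92700,-0.28814)
r₃ = r₁×r₂ = (+0.32217,+0.20391,+0.92446); SVD([r₁ r₂ r₃]) → R = UVᵀ:
  R  [+0.91573 +0.24011 +0.32217]
  R  [-0.31480 +0.92700 +0.20391]
  R  [-0.24969 -0.28814 +0.92446]
t = (+0.08179, -0.08540, +1.10710) m
tr R = 2.767185; θ = arccos((tr R − 1)/2) = 0.487317 rad = 27.921°
axis k = ((R−Rᵀ)₃₂, (R−Rᵀ)₁₃, (R−Rᵀ)₂₁) / (2 sinθ) = (-0.525406, +0.610620, -0.592530)
rvec = θ·k = (-0.256039, +0.297566, -0.288750)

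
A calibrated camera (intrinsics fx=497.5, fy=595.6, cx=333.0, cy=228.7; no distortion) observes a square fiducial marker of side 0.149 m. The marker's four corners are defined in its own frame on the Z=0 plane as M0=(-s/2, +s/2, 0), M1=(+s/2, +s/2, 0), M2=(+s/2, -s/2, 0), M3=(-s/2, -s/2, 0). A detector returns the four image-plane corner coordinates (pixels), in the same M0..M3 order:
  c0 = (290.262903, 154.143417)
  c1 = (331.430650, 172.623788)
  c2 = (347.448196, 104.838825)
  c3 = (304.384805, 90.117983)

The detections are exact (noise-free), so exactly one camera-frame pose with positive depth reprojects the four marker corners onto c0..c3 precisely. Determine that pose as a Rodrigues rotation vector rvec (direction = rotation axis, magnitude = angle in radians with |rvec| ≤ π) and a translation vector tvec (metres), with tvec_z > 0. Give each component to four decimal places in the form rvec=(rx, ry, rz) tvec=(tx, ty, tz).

rvec=(0.1089, 0.6215, 0.3321) tvec=(-0.0406, -0.2164, 1.3131)

Intrinsics K: fx=497.5, fy=595.6, cx=333.0, cy=228.7
Marker side s = 0.149 m; corners in marker frame (Z=0):
  M0 = (-0.0745, +0.0745, 0)
  M1 = (+0.0745, +0.0745, 0)
  M2 = (+0.0745, -0.0745, 0)
  M3 = (-0.0745, -0.0745, 0)
Detected image corners:
  c0 = (290.262903, 154.143417) px
  c1 = (331.430650, 172.623788) px
  c2 = (347.448196, 104.838825) px
  c3 = (304.384805, 90.117983) px
Planar DLT: solve 8×8 A·h = b for H (H[2,2]=1):
  H  [+148.54577 -52.72255 +317.63617]
  H  [+56.64492 +461.67409 +130.54246]
  H  [-0.42100 +0.15144 +1.00000]
B = K⁻¹H; ‖b₁‖=0.761577, ‖b₂‖=0.761578; λ = 2/(‖b₁‖+‖b₂‖) = 1.313064, sign → tz>0 ⇒ λ=+1.313064
r₁ = λ·B[:,0] = (+0.76207,+0.33714,-0.55279); r₂ = λ·B[:,1] = (-0.27226,+0.94145,+0.19886)
r₃ = r₁×r₂ = (+0.58747,-0.00104,+0.80924); SVD([r₁ r₂ r₃]) → R = UVᵀ:
  R  [+0.76207 -0.27226 +0.58747]
  R  [+0.33714 +0.94145 -0.00104]
  R  [-0.55279 +0.19886 +0.80924]
t = (-0.04055, -0.21640, +1.31306) m
tr R = 2.512768; θ = arccos((tr R − 1)/2) = 0.713029 rad = 40.854°
axis k = ((R−Rᵀ)₃₂, (R−Rᵀ)₁₃, (R−Rᵀ)₂₁) / (2 sinθ) = (+0.152796, +0.871593, +0.465810)
rvec = θ·k = (+0.108948, +0.621471, +0.332136)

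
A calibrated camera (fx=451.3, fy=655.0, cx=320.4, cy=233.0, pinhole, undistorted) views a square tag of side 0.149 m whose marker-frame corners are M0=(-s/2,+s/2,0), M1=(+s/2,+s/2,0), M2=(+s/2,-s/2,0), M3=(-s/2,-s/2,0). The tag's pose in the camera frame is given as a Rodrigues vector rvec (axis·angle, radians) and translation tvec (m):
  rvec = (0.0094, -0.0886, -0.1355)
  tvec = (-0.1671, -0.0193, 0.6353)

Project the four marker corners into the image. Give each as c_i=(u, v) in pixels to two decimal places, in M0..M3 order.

Intrinsics K: fx=451.3, fy=655.0, cx=320.4, cy=233.0
Marker side s = 0.149 m; corners in marker frame (Z=0):
  M0 = (-0.0745, +0.0745, 0)
  M1 = (+0.0745, +0.0745, 0)
  M2 = (+0.0745, -0.0745, 0)
  M3 = (-0.0745, -0.0745, 0)
rvec = (0.0094, -0.0886, -0.1355), |rvec| = θ = 0.16217 rad = 9.292°
Rodrigues: sinθ=0.16146, 1−cosθ=0.01312; R = I + sinθ·[k]× + (1−cosθ)·[k]×²:
    [+0.98692 +0.13449 -0.08885]
    [-0.13532 +0.99080 -0.00337]
    [+0.08758 +0.01535 +0.99604]
t = (-0.1671, -0.0193, 0.6353) m
M0: Pc = R·M0+t = (-0.23061, +0.06460, +0.62992); u = 451.3·(-0.23061)/0.62992 + 320.4 = 155.1842, v = 655.0·(+0.06460)/0.62992 + 233.0 = 300.1678
M1: Pc = R·M1+t = (-0.08355, +0.04443, +0.64297); u = 451.3·(-0.08355)/0.64297 + 320.4 = 261.7529, v = 655.0·(+0.04443)/0.64297 + 233.0 = 278.2643
M2: Pc = R·M2+t = (-0.10359, -0.10320, +0.64068); u = 451.3·(-0.10359)/0.64068 + 320.4 = 247.4278, v = 655.0·(-0.10320)/0.64068 + 233.0 = 127.4978
M3: Pc = R·M3+t = (-0.25065, -0.08303, +0.62763); u = 451.3·(-0.25065)/0.62763 + 320.4 = 140.1730, v = 655.0·(-0.08303)/0.62763 + 233.0 = 146.3466

c0=(155.18, 300.17) c1=(261.75, 278.26) c2=(247.43, 127.50) c3=(140.17, 146.35)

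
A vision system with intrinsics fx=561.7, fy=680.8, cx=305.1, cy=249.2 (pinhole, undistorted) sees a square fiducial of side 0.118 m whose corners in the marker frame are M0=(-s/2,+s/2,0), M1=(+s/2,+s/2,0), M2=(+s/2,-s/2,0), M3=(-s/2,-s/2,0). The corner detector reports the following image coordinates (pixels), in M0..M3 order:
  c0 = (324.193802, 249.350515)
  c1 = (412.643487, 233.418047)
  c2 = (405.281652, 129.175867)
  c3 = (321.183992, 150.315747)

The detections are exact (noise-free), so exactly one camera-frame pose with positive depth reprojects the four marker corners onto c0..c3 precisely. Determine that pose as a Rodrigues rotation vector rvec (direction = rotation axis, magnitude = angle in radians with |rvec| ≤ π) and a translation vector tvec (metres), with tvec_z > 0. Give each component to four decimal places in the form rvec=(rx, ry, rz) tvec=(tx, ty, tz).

rvec=(-0.2874, 0.4016, -0.0853) tvec=(0.0778, -0.0644, 0.7363)

Intrinsics K: fx=561.7, fy=680.8, cx=305.1, cy=249.2
Marker side s = 0.118 m; corners in marker frame (Z=0):
  M0 = (-0.0590, +0.0590, 0)
  M1 = (+0.0590, +0.0590, 0)
  M2 = (+0.0590, -0.0590, 0)
  M3 = (-0.0590, -0.0590, 0)
Detected image corners:
  c0 = (324.193802, 249.350515) px
  c1 = (412.643487, 233.418047) px
  c2 = (405.281652, 129.175867) px
  c3 = (321.183992, 150.315747) px
Planar DLT: solve 8×8 A·h = b for H (H[2,2]=1):
  H  [+545.37269 -101.85234 +364.47565]
  H  [-254.14380 +785.02083 +189.65159]
  H  [-0.50660 -0.39704 +1.00000]
B = K⁻¹H; ‖b₁‖=1.358203, ‖b₂‖=1.358203; λ = 2/(‖b₁‖+‖b₂‖) = 0.736267, sign → tz>0 ⇒ λ=+0.736267
r₁ = λ·B[:,0] = (+0.91747,-0.13832,-0.37299); r₂ = λ·B[:,1] = (+0.02528,+0.95598,-0.29233)
r₃ = r₁×r₂ = (+0.39701,+0.25877,+0.88058); SVD([r₁ r₂ r₃]) → R = UVᵀ:
  R  [+0.91747 +0.02528 +0.39701]
  R  [-0.13832 +0.95598 +0.25877]
  R  [-0.37299 -0.29233 +0.88058]
t = (+0.07783, -0.06440, +0.73627) m
tr R = 2.754027; θ = arccos((tr R − 1)/2) = 0.501185 rad = 28.716°
axis k = ((R−Rᵀ)₃₂, (R−Rᵀ)₁₃, (R−Rᵀ)₂₁) / (2 sinθ) = (-0.573510, +0.801312, -0.170250)
rvec = θ·k = (-0.287435, +0.401606, -0.085327)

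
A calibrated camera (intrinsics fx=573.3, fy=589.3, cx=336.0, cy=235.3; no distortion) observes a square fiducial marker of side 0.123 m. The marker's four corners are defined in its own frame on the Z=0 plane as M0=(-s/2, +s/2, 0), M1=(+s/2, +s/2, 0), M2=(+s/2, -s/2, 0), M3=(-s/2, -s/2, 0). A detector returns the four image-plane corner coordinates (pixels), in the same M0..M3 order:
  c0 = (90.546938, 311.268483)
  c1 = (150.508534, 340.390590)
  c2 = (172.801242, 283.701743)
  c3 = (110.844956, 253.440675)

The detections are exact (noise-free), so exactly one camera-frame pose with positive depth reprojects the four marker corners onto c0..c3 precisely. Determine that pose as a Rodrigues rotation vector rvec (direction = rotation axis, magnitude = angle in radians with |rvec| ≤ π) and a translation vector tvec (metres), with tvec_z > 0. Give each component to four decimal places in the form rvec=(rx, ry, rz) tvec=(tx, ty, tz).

Intrinsics K: fx=573.3, fy=589.3, cx=336.0, cy=235.3
Marker side s = 0.123 m; corners in marker frame (Z=0):
  M0 = (-0.0615, +0.0615, 0)
  M1 = (+0.0615, +0.0615, 0)
  M2 = (+0.0615, -0.0615, 0)
  M3 = (-0.0615, -0.0615, 0)
Detected image corners:
  c0 = (90.546938, 311.268483) px
  c1 = (150.508534, 340.390590) px
  c2 = (172.801242, 283.701743) px
  c3 = (110.844956, 253.440675) px
Planar DLT: solve 8×8 A·h = b for H (H[2,2]=1):
  H  [+498.10465 -137.32415 +131.03433]
  H  [+247.29791 +546.66303 +297.69952]
  H  [+0.02012 +0.27306 +1.00000]
B = K⁻¹H; ‖b₁‖=0.950975, ‖b₂‖=0.950975; λ = 2/(‖b₁‖+‖b₂‖) = 1.051552, sign → tz>0 ⇒ λ=+1.051552
r₁ = λ·B[:,0] = (+0.90123,+0.43283,+0.02116); r₂ = λ·B[:,1] = (-0.42017,+0.86082,+0.28714)
r₃ = r₁×r₂ = (+0.10607,-0.26767,+0.95766); SVD([r₁ r₂ r₃]) → R = UVᵀ:
  R  [+0.90123 -0.42017 +0.10607]
  R  [+0.43283 +0.86082 -0.26767]
  R  [+0.02116 +0.28714 +0.95766]
t = (-0.37595, +0.11135, +1.05155) m
tr R = 2.719702; θ = arccos((tr R − 1)/2) = 0.535819 rad = 30.700°
axis k = ((R−Rᵀ)₃₂, (R−Rᵀ)₁₃, (R−Rᵀ)₂₁) / (2 sinθ) = (+0.543346, +0.083153, +0.835380)
rvec = θ·k = (+0.291135, +0.044555, +0.447612)

rvec=(0.2911, 0.0446, 0.4476) tvec=(-0.3760, 0.1113, 1.0516)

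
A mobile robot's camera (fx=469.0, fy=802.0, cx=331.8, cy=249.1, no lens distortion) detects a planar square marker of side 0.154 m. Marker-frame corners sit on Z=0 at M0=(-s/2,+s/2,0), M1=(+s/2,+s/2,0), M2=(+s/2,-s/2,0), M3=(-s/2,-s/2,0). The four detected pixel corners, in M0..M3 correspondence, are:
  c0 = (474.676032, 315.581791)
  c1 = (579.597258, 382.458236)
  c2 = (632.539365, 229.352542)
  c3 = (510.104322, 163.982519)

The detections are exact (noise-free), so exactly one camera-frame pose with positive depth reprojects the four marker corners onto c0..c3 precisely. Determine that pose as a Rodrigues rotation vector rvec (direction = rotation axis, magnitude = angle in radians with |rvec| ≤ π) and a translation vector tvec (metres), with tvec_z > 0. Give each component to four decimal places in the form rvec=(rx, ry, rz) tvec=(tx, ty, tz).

rvec=(0.5437, 0.3803, 0.2659) tvec=(0.2992, 0.0225, 0.6554)

Intrinsics K: fx=469.0, fy=802.0, cx=331.8, cy=249.1
Marker side s = 0.154 m; corners in marker frame (Z=0):
  M0 = (-0.0770, +0.0770, 0)
  M1 = (+0.0770, +0.0770, 0)
  M2 = (+0.0770, -0.0770, 0)
  M3 = (-0.0770, -0.0770, 0)
Detected image corners:
  c0 = (474.676032, 315.581791) px
  c1 = (579.597258, 382.458236) px
  c2 = (632.539365, 229.352542) px
  c3 = (510.104322, 163.982519) px
Planar DLT: solve 8×8 A·h = b for H (H[2,2]=1):
  H  [+500.28995 +173.37101 +545.94292]
  H  [+313.32858 +1216.87349 +276.65388]
  H  [-0.42646 +0.83466 +1.00000]
B = K⁻¹H; ‖b₁‖=1.525820, ‖b₂‖=1.525820; λ = 2/(‖b₁‖+‖b₂‖) = 0.655385, sign → tz>0 ⇒ λ=+0.655385
r₁ = λ·B[:,0] = (+0.89684,+0.34286,-0.27950); r₂ = λ·B[:,1] = (-0.14473,+0.82451,+0.54703)
r₃ = r₁×r₂ = (+0.41800,-0.45014,+0.78908); SVD([r₁ r₂ r₃]) → R = UVᵀ:
  R  [+0.89684 -0.14473 +0.41800]
  R  [+0.34286 +0.82451 -0.45014]
  R  [-0.27950 +0.54703 +0.78908]
t = (+0.29925, +0.02252, +0.65539) m
tr R = 2.510433; θ = arccos((tr R − 1)/2) = 0.714812 rad = 40.956°
axis k = ((R−Rᵀ)₃₂, (R−Rᵀ)₁₃, (R−Rᵀ)₂₁) / (2 sinθ) = (+0.760646, +0.532054, +0.371935)
rvec = θ·k = (+0.543719, +0.380319, +0.265864)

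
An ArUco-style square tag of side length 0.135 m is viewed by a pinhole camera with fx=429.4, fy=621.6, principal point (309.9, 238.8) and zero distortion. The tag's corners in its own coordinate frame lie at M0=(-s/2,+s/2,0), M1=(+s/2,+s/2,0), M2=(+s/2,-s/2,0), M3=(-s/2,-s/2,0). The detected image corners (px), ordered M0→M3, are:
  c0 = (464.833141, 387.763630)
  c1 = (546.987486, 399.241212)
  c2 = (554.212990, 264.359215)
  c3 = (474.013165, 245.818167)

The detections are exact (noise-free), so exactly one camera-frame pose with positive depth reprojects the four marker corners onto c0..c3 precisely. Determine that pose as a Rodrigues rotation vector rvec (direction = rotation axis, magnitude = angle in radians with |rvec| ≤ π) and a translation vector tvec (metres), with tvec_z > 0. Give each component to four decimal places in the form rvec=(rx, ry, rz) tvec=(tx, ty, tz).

Intrinsics K: fx=429.4, fy=621.6, cx=309.9, cy=238.8
Marker side s = 0.135 m; corners in marker frame (Z=0):
  M0 = (-0.0675, +0.0675, 0)
  M1 = (+0.0675, +0.0675, 0)
  M2 = (+0.0675, -0.0675, 0)
  M3 = (-0.0675, -0.0675, 0)
Detected image corners:
  c0 = (464.833141, 387.763630) px
  c1 = (546.987486, 399.241212) px
  c2 = (554.212990, 264.359215) px
  c3 = (474.013165, 245.818167) px
Planar DLT: solve 8×8 A·h = b for H (H[2,2]=1):
  H  [+801.70133 -131.27393 +511.12691]
  H  [+238.88753 +979.63455 +323.84704]
  H  [+0.39304 -0.13863 +1.00000]
B = K⁻¹H; ‖b₁‖=1.648018, ‖b₂‖=1.648018; λ = 2/(‖b₁‖+‖b₂‖) = 0.606789, sign → tz>0 ⇒ λ=+0.606789
r₁ = λ·B[:,0] = (+0.96077,+0.14157,+0.23850); r₂ = λ·B[:,1] = (-0.12479,+0.98861,-0.08412)
r₃ = r₁×r₂ = (-0.24769,+0.05106,+0.96749); SVD([r₁ r₂ r₃]) → R = UVᵀ:
  R  [+0.96077 -0.12479 -0.24769]
  R  [+0.14157 +0.98861 +0.05106]
  R  [+0.23850 -0.08412 +0.96749]
t = (+0.28436, +0.08302, +0.60679) m
tr R = 2.916873; θ = arccos((tr R − 1)/2) = 0.289326 rad = 16.577°
axis k = ((R−Rᵀ)₃₂, (R−Rᵀ)₁₃, (R−Rᵀ)₂₁) / (2 sinθ) = (-0.236903, -0.852037, +0.466808)
rvec = θ·k = (-0.068542, -0.246517, +0.135060)

rvec=(-0.0685, -0.2465, 0.1351) tvec=(0.2844, 0.0830, 0.6068)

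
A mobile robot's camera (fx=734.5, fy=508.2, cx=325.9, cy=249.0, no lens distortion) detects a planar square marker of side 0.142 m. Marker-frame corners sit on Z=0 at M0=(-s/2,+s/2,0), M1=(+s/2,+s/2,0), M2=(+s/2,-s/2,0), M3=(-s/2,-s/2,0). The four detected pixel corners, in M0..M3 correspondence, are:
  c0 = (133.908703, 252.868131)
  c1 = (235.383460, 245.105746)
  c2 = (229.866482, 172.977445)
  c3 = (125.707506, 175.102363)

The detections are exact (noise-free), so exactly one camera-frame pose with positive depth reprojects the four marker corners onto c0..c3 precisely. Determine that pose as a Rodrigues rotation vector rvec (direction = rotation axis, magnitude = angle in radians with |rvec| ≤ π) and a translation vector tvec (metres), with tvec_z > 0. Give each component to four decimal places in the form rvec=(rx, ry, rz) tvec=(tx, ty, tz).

Intrinsics K: fx=734.5, fy=508.2, cx=325.9, cy=249.0
Marker side s = 0.142 m; corners in marker frame (Z=0):
  M0 = (-0.0710, +0.0710, 0)
  M1 = (+0.0710, +0.0710, 0)
  M2 = (+0.0710, -0.0710, 0)
  M3 = (-0.0710, -0.0710, 0)
Detected image corners:
  c0 = (133.908703, 252.868131) px
  c1 = (235.383460, 245.105746) px
  c2 = (229.866482, 172.977445) px
  c3 = (125.707506, 175.102363) px
Planar DLT: solve 8×8 A·h = b for H (H[2,2]=1):
  H  [+821.72355 +74.73645 +183.22160]
  H  [+79.08167 +558.31049 +211.81215]
  H  [+0.53947 +0.14786 +1.00000]
B = K⁻¹H; ‖b₁‖=1.037385, ‖b₂‖=1.037385; λ = 2/(‖b₁‖+‖b₂‖) = 0.963962, sign → tz>0 ⇒ λ=+0.963962
r₁ = λ·B[:,0] = (+0.84770,-0.10479,+0.52003); r₂ = λ·B[:,1] = (+0.03484,+0.98918,+0.14253)
r₃ = r₁×r₂ = (-0.52933,-0.10271,+0.84217); SVD([r₁ r₂ r₃]) → R = UVᵀ:
  R  [+0.84770 +0.03484 -0.52933]
  R  [-0.10479 +0.98918 -0.10271]
  R  [+0.52003 +0.14253 +0.84217]
t = (-0.18725, -0.07054, +0.96396) m
tr R = 2.679049; θ = arccos((tr R − 1)/2) = 0.574389 rad = 32.910°
axis k = ((R−Rᵀ)₃₂, (R−Rᵀ)₁₃, (R−Rᵀ)₂₁) / (2 sinθ) = (+0.225685, -0.965688, -0.128499)
rvec = θ·k = (+0.129631, -0.554681, -0.073809)

rvec=(0.1296, -0.5547, -0.0738) tvec=(-0.1873, -0.0705, 0.9640)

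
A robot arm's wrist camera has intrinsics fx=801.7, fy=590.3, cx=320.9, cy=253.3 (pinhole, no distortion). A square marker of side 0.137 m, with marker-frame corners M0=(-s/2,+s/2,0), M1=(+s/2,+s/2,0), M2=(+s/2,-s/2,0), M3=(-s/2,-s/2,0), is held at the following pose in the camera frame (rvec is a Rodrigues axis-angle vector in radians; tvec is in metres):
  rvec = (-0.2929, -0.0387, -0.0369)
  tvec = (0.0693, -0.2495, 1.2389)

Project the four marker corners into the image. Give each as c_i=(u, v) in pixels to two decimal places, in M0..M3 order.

c0=(323.39, 165.03) c1=(413.12, 163.43) c2=(406.58, 104.91) c3=(319.64, 106.18)

Intrinsics K: fx=801.7, fy=590.3, cx=320.9, cy=253.3
Marker side s = 0.137 m; corners in marker frame (Z=0):
  M0 = (-0.0685, +0.0685, 0)
  M1 = (+0.0685, +0.0685, 0)
  M2 = (+0.0685, -0.0685, 0)
  M3 = (-0.0685, -0.0685, 0)
rvec = (-0.2929, -0.0387, -0.0369), |rvec| = θ = 0.29774 rad = 17.059°
Rodrigues: sinθ=0.29336, 1−cosθ=0.04400; R = I + sinθ·[k]× + (1−cosθ)·[k]×²:
    [+0.99858 +0.04198 -0.03277]
    [-0.03073 +0.95674 +0.28930]
    [+0.04349 -0.28788 +0.95668]
t = (0.0693, -0.2495, 1.2389) m
M0: Pc = R·M0+t = (+0.00377, -0.18186, +1.21620); u = 801.7·(+0.00377)/1.21620 + 320.9 = 323.3871, v = 590.3·(-0.18186)/1.21620 + 253.3 = 165.0327
M1: Pc = R·M1+t = (+0.14058, -0.18607, +1.22216); u = 801.7·(+0.14058)/1.22216 + 320.9 = 413.1154, v = 590.3·(-0.18607)/1.22216 + 253.3 = 163.4296
M2: Pc = R·M2+t = (+0.13483, -0.31714, +1.26160); u = 801.7·(+0.13483)/1.26160 + 320.9 = 406.5776, v = 590.3·(-0.31714)/1.26160 + 253.3 = 104.9098
M3: Pc = R·M3+t = (-0.00198, -0.31293, +1.25564); u = 801.7·(-0.00198)/1.25564 + 320.9 = 319.6367, v = 590.3·(-0.31293)/1.25564 + 253.3 = 106.1849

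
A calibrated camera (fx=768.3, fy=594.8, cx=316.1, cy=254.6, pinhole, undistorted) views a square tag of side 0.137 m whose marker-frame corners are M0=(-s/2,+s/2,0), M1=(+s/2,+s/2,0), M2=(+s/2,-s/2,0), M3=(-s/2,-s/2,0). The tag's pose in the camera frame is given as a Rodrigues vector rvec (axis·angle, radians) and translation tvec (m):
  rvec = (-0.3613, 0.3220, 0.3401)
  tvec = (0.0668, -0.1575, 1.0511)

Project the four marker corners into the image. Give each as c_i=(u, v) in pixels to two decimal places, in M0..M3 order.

c0=(301.38, 189.68) c1=(394.09, 207.86) c2=(429.10, 141.02) c3=(338.14, 126.54)

Intrinsics K: fx=768.3, fy=594.8, cx=316.1, cy=254.6
Marker side s = 0.137 m; corners in marker frame (Z=0):
  M0 = (-0.0685, +0.0685, 0)
  M1 = (+0.0685, +0.0685, 0)
  M2 = (+0.0685, -0.0685, 0)
  M3 = (-0.0685, -0.0685, 0)
rvec = (-0.3613, 0.3220, 0.3401), |rvec| = θ = 0.59151 rad = 33.891°
Rodrigues: sinθ=0.55762, 1−cosθ=0.16990; R = I + sinθ·[k]× + (1−cosθ)·[k]×²:
    [+0.89348 -0.37710 +0.24388]
    [+0.26412 +0.88044 +0.39377]
    [-0.36322 -0.28742 +0.88626]
t = (0.0668, -0.1575, 1.0511) m
M0: Pc = R·M0+t = (-0.02024, -0.11528, +1.05629); u = 768.3·(-0.02024)/1.05629 + 316.1 = 301.3817, v = 594.8·(-0.11528)/1.05629 + 254.6 = 189.6847
M1: Pc = R·M1+t = (+0.10217, -0.07910, +1.00653); u = 768.3·(+0.10217)/1.00653 + 316.1 = 394.0894, v = 594.8·(-0.07910)/1.00653 + 254.6 = 207.8581
M2: Pc = R·M2+t = (+0.15384, -0.19972, +1.04591); u = 768.3·(+0.15384)/1.04591 + 316.1 = 429.1039, v = 594.8·(-0.19972)/1.04591 + 254.6 = 141.0216
M3: Pc = R·M3+t = (+0.03143, -0.23590, +1.09567); u = 768.3·(+0.03143)/1.09567 + 316.1 = 338.1378, v = 594.8·(-0.23590)/1.09567 + 254.6 = 126.5368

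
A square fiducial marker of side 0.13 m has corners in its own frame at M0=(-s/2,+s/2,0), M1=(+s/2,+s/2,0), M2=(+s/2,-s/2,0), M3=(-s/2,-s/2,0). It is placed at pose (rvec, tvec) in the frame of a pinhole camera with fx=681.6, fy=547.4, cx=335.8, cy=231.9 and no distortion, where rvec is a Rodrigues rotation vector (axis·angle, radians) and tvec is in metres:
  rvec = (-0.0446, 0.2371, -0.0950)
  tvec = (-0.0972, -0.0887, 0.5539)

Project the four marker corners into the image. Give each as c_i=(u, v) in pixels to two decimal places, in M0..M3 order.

c0=(149.76, 214.85) c1=(299.45, 200.70) c2=(285.44, 70.63) c3=(138.37, 91.47)

Intrinsics K: fx=681.6, fy=547.4, cx=335.8, cy=231.9
Marker side s = 0.13 m; corners in marker frame (Z=0):
  M0 = (-0.0650, +0.0650, 0)
  M1 = (+0.0650, +0.0650, 0)
  M2 = (+0.0650, -0.0650, 0)
  M3 = (-0.0650, -0.0650, 0)
rvec = (-0.0446, 0.2371, -0.0950), |rvec| = θ = 0.25929 rad = 14.856°
Rodrigues: sinθ=0.25639, 1−cosθ=0.03343; R = I + sinθ·[k]× + (1−cosθ)·[k]×²:
    [+0.96756 +0.08868 +0.23656]
    [-0.09920 +0.99452 +0.03290]
    [-0.23235 -0.05530 +0.97106]
t = (-0.0972, -0.0887, 0.5539) m
M0: Pc = R·M0+t = (-0.15433, -0.01761, +0.56541); u = 681.6·(-0.15433)/0.56541 + 335.8 = 149.7583, v = 547.4·(-0.01761)/0.56541 + 231.9 = 214.8526
M1: Pc = R·M1+t = (-0.02854, -0.03050, +0.53520); u = 681.6·(-0.02854)/0.53520 + 335.8 = 299.4479, v = 547.4·(-0.03050)/0.53520 + 231.9 = 200.7011
M2: Pc = R·M2+t = (-0.04007, -0.15979, +0.54239); u = 681.6·(-0.04007)/0.54239 + 335.8 = 285.4423, v = 547.4·(-0.15979)/0.54239 + 231.9 = 70.6328
M3: Pc = R·M3+t = (-0.16586, -0.14690, +0.57260); u = 681.6·(-0.16586)/0.57260 + 335.8 = 138.3709, v = 547.4·(-0.14690)/0.57260 + 231.9 = 91.4679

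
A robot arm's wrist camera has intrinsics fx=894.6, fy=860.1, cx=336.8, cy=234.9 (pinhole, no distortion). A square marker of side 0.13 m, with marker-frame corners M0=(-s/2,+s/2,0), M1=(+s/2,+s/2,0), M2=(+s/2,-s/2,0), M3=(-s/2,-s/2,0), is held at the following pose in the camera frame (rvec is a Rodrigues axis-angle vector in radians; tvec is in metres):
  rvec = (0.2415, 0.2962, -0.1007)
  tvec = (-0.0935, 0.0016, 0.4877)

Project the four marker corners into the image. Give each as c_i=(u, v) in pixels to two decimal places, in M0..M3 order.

c0=(85.20, 347.84) c1=(294.21, 342.43) c2=(257.34, 111.17) c3=(39.09, 135.22)

Intrinsics K: fx=894.6, fy=860.1, cx=336.8, cy=234.9
Marker side s = 0.13 m; corners in marker frame (Z=0):
  M0 = (-0.0650, +0.0650, 0)
  M1 = (+0.0650, +0.0650, 0)
  M2 = (+0.0650, -0.0650, 0)
  M3 = (-0.0650, -0.0650, 0)
rvec = (0.2415, 0.2962, -0.1007), |rvec| = θ = 0.39522 rad = 22.644°
Rodrigues: sinθ=0.38501, 1−cosθ=0.07709; R = I + sinθ·[k]× + (1−cosθ)·[k]×²:
    [+0.95170 +0.13340 +0.27655]
    [-0.06280 +0.96621 -0.24998]
    [-0.30055 +0.22054 +0.92792]
t = (-0.0935, 0.0016, 0.4877) m
M0: Pc = R·M0+t = (-0.14669, +0.06849, +0.52157); u = 894.6·(-0.14669)/0.52157 + 336.8 = 85.1984, v = 860.1·(+0.06849)/0.52157 + 234.9 = 347.8365
M1: Pc = R·M1+t = (-0.02297, +0.06032, +0.48250); u = 894.6·(-0.02297)/0.48250 + 336.8 = 294.2140, v = 860.1·(+0.06032)/0.48250 + 234.9 = 342.4296
M2: Pc = R·M2+t = (-0.04031, -0.06529, +0.45383); u = 894.6·(-0.04031)/0.45383 + 336.8 = 257.3381, v = 860.1·(-0.06529)/0.45383 + 234.9 = 111.1704
M3: Pc = R·M3+t = (-0.16403, -0.05712, +0.49290); u = 894.6·(-0.16403)/0.49290 + 336.8 = 39.0879, v = 860.1·(-0.05712)/0.49290 + 234.9 = 135.2234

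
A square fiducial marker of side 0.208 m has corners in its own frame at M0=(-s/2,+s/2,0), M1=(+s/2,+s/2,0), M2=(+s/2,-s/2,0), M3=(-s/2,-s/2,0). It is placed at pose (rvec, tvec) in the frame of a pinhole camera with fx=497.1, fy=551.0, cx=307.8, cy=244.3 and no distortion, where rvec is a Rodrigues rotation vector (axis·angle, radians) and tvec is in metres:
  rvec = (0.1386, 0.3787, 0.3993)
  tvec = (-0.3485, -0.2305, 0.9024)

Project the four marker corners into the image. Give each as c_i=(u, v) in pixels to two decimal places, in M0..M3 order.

Intrinsics K: fx=497.1, fy=551.0, cx=307.8, cy=244.3
Marker side s = 0.208 m; corners in marker frame (Z=0):
  M0 = (-0.1040, +0.1040, 0)
  M1 = (+0.1040, +0.1040, 0)
  M2 = (+0.1040, -0.1040, 0)
  M3 = (-0.1040, -0.1040, 0)
rvec = (0.1386, 0.3787, 0.3993), |rvec| = θ = 0.56751 rad = 32.516°
Rodrigues: sinθ=0.53753, 1−cosθ=0.15676; R = I + sinθ·[k]× + (1−cosθ)·[k]×²:
    [+0.85259 -0.35266 +0.38563]
    [+0.40376 +0.91305 -0.05768]
    [-0.33176 +0.20488 +0.92085]
t = (-0.3485, -0.2305, 0.9024) m
M0: Pc = R·M0+t = (-0.47385, -0.17753, +0.95821); u = 497.1·(-0.47385)/0.95821 + 307.8 = 61.9781, v = 551.0·(-0.17753)/0.95821 + 244.3 = 142.2127
M1: Pc = R·M1+t = (-0.29651, -0.09355, +0.88920); u = 497.1·(-0.29651)/0.88920 + 307.8 = 142.0409, v = 551.0·(-0.09355)/0.88920 + 244.3 = 186.3297
M2: Pc = R·M2+t = (-0.22315, -0.28347, +0.84659); u = 497.1·(-0.22315)/0.84659 + 307.8 = 176.7689, v = 551.0·(-0.28347)/0.84659 + 244.3 = 59.8070
M3: Pc = R·M3+t = (-0.40049, -0.36745, +0.91560); u = 497.1·(-0.40049)/0.91560 + 307.8 = 90.3623, v = 551.0·(-0.36745)/0.91560 + 244.3 = 23.1723

c0=(61.98, 142.21) c1=(142.04, 186.33) c2=(176.77, 59.81) c3=(90.36, 23.17)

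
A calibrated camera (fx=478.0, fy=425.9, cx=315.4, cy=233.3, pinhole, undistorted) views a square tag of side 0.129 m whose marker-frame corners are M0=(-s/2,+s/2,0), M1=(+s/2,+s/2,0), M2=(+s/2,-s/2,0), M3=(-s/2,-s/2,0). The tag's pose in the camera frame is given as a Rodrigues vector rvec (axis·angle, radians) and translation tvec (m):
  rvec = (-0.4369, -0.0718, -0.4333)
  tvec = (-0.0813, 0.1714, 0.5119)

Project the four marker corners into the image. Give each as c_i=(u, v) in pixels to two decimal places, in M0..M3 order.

c0=(202.37, 456.25) c1=(319.59, 403.81) c2=(271.76, 306.03) c3=(164.00, 349.61)

Intrinsics K: fx=478.0, fy=425.9, cx=315.4, cy=233.3
Marker side s = 0.129 m; corners in marker frame (Z=0):
  M0 = (-0.0645, +0.0645, 0)
  M1 = (+0.0645, +0.0645, 0)
  M2 = (+0.0645, -0.0645, 0)
  M3 = (-0.0645, -0.0645, 0)
rvec = (-0.4369, -0.0718, -0.4333), |rvec| = θ = 0.61950 rad = 35.495°
Rodrigues: sinθ=0.58063, 1−cosθ=0.18583; R = I + sinθ·[k]× + (1−cosθ)·[k]×²:
    [+0.90659 +0.42130 +0.02437]
    [-0.39092 +0.81666 +0.42455]
    [+0.15896 -0.39442 +0.90508]
t = (-0.0813, 0.1714, 0.5119) m
M0: Pc = R·M0+t = (-0.11260, +0.24929, +0.47621); u = 478.0·(-0.11260)/0.47621 + 315.4 = 202.3746, v = 425.9·(+0.24929)/0.47621 + 233.3 = 456.2541
M1: Pc = R·M1+t = (+0.00435, +0.19886, +0.49671); u = 478.0·(+0.00435)/0.49671 + 315.4 = 319.5853, v = 425.9·(+0.19886)/0.49671 + 233.3 = 403.8102
M2: Pc = R·M2+t = (-0.05000, +0.09351, +0.54759); u = 478.0·(-0.05000)/0.54759 + 315.4 = 271.7557, v = 425.9·(+0.09351)/0.54759 + 233.3 = 306.0296
M3: Pc = R·M3+t = (-0.16695, +0.14394, +0.52709); u = 478.0·(-0.16695)/0.52709 + 315.4 = 163.9987, v = 425.9·(+0.14394)/0.52709 + 233.3 = 349.6070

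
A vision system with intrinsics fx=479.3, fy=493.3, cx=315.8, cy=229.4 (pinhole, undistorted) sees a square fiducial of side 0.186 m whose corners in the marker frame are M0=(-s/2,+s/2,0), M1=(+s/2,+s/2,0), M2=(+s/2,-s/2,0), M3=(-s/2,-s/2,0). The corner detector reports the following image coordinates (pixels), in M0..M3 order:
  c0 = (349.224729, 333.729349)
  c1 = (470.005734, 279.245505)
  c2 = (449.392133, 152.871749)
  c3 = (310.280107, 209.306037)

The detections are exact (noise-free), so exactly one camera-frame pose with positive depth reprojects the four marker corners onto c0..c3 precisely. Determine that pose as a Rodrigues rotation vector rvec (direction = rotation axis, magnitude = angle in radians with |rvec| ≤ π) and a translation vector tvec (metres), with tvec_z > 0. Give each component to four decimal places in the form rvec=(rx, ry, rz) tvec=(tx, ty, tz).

rvec=(0.4225, -0.2240, -0.3419) tvec=(0.1047, 0.0224, 0.6173)

Intrinsics K: fx=479.3, fy=493.3, cx=315.8, cy=229.4
Marker side s = 0.186 m; corners in marker frame (Z=0):
  M0 = (-0.0930, +0.0930, 0)
  M1 = (+0.0930, +0.0930, 0)
  M2 = (+0.0930, -0.0930, 0)
  M3 = (-0.0930, -0.0930, 0)
Detected image corners:
  c0 = (349.224729, 333.729349) px
  c1 = (470.005734, 279.245505) px
  c2 = (449.392133, 152.871749) px
  c3 = (310.280107, 209.306037) px
Planar DLT: solve 8×8 A·h = b for H (H[2,2]=1):
  H  [+785.64593 +437.74160 +397.08480]
  H  [-242.08660 +846.41792 +247.31543]
  H  [+0.22863 +0.70603 +1.00000]
B = K⁻¹H; ‖b₁‖=1.620013, ‖b₂‖=1.620013; λ = 2/(‖b₁‖+‖b₂‖) = 0.617279, sign → tz>0 ⇒ λ=+0.617279
r₁ = λ·B[:,0] = (+0.91883,-0.36856,+0.14113); r₂ = λ·B[:,1] = (+0.27661,+0.85648,+0.43582)
r₃ = r₁×r₂ = (-0.28149,-0.36140,+0.88890); SVD([r₁ r₂ r₃]) → R = UVᵀ:
  R  [+0.91883 +0.27661 -0.28149]
  R  [-0.36856 +0.85648 -0.36140]
  R  [+0.14113 +0.43582 +0.88890]
t = (+0.10468, +0.02242, +0.61728) m
tr R = 2.664211; θ = arccos((tr R − 1)/2) = 0.587903 rad = 33.684°
axis k = ((R−Rᵀ)₃₂, (R−Rᵀ)₁₃, (R−Rᵀ)₂₁) / (2 sinθ) = (+0.718710, -0.381001, -0.581631)
rvec = θ·k = (+0.422532, -0.223992, -0.341943)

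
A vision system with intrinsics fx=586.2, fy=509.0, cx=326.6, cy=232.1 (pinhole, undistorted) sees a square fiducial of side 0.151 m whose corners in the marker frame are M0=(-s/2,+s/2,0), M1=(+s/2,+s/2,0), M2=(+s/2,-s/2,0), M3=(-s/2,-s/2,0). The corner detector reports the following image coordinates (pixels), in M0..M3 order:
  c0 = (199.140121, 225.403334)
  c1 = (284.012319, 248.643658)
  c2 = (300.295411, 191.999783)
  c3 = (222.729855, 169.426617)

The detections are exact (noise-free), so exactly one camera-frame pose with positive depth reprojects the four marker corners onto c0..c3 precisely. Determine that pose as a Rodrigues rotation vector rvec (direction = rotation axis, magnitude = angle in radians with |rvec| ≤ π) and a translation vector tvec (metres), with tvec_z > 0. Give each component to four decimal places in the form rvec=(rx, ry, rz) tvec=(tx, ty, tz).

Intrinsics K: fx=586.2, fy=509.0, cx=326.6, cy=232.1
Marker side s = 0.151 m; corners in marker frame (Z=0):
  M0 = (-0.0755, +0.0755, 0)
  M1 = (+0.0755, +0.0755, 0)
  M2 = (+0.0755, -0.0755, 0)
  M3 = (-0.0755, -0.0755, 0)
Detected image corners:
  c0 = (199.140121, 225.403334) px
  c1 = (284.012319, 248.643658) px
  c2 = (300.295411, 191.999783) px
  c3 = (222.729855, 169.426617) px
Planar DLT: solve 8×8 A·h = b for H (H[2,2]=1):
  H  [+574.33615 -272.42038 +252.42217]
  H  [+182.73185 +256.14178 +207.80851]
  H  [+0.14902 -0.55920 +1.00000]
B = K⁻¹H; ‖b₁‖=0.954492, ‖b₂‖=0.954492; λ = 2/(‖b₁‖+‖b₂‖) = 1.047678, sign → tz>0 ⇒ λ=+1.047678
r₁ = λ·B[:,0] = (+0.93949,+0.30493,+0.15612); r₂ = λ·B[:,1] = (-0.16047,+0.79437,-0.58586)
r₃ = r₁×r₂ = (-0.30266,+0.52536,+0.79523); SVD([r₁ r₂ r₃]) → R = UVᵀ:
  R  [+0.93949 -0.16047 -0.30266]
  R  [+0.30493 +0.79437 +0.52536]
  R  [+0.15612 -0.58586 +0.79523]
t = (-0.13257, -0.05000, +1.04768) m
tr R = 2.529090; θ = arccos((tr R − 1)/2) = 0.700461 rad = 40.133°
axis k = ((R−Rᵀ)₃₂, (R−Rᵀ)₁₃, (R−Rᵀ)₂₁) / (2 sinθ) = (-0.861984, -0.355883, +0.361013)
rvec = θ·k = (-0.603786, -0.249283, +0.252876)

rvec=(-0.6038, -0.2493, 0.2529) tvec=(-0.1326, -0.0500, 1.0477)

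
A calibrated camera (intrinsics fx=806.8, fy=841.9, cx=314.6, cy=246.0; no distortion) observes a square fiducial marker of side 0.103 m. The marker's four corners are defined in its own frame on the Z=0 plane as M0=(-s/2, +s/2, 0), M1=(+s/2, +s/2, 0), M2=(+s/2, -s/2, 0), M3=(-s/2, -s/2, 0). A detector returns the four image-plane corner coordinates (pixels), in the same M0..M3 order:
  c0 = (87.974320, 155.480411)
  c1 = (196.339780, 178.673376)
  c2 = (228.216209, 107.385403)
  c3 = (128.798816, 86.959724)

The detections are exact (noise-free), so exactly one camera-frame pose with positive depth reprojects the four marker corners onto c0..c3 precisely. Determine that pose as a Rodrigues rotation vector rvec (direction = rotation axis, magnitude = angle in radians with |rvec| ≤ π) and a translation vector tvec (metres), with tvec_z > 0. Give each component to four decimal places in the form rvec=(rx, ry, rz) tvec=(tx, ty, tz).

Intrinsics K: fx=806.8, fy=841.9, cx=314.6, cy=246.0
Marker side s = 0.103 m; corners in marker frame (Z=0):
  M0 = (-0.0515, +0.0515, 0)
  M1 = (+0.0515, +0.0515, 0)
  M2 = (+0.0515, -0.0515, 0)
  M3 = (-0.0515, -0.0515, 0)
Detected image corners:
  c0 = (87.974320, 155.480411) px
  c1 = (196.339780, 178.673376) px
  c2 = (228.216209, 107.385403) px
  c3 = (128.798816, 86.959724) px
Planar DLT: solve 8×8 A·h = b for H (H[2,2]=1):
  H  [+988.85162 -493.48047 +160.85369]
  H  [+196.42981 +562.97720 +130.48693]
  H  [-0.11130 -0.87515 +1.00000]
B = K⁻¹H; ‖b₁‖=1.301360, ‖b₂‖=1.301360; λ = 2/(‖b₁‖+‖b₂‖) = 0.768427, sign → tz>0 ⇒ λ=+0.768427
r₁ = λ·B[:,0] = (+0.97517,+0.20428,-0.08553); r₂ = λ·B[:,1] = (-0.20778,+0.71034,-0.67249)
r₃ = r₁×r₂ = (-0.07662,+0.67356,+0.73515); SVD([r₁ r₂ r₃]) → R = UVᵀ:
  R  [+0.97517 -0.20778 -0.07662]
  R  [+0.20428 +0.71034 +0.67356]
  R  [-0.08553 -0.67249 +0.73515]
t = (-0.14643, -0.10543, +0.76843) m
tr R = 2.420664; θ = arccos((tr R − 1)/2) = 0.780826 rad = 44.738°
axis k = ((R−Rᵀ)₃₂, (R−Rᵀ)₁₃, (R−Rᵀ)₂₁) / (2 sinθ) = (-0.956180, +0.006327, +0.292712)
rvec = θ·k = (-0.746610, +0.004940, +0.228557)

rvec=(-0.7466, 0.0049, 0.2286) tvec=(-0.1464, -0.1054, 0.7684)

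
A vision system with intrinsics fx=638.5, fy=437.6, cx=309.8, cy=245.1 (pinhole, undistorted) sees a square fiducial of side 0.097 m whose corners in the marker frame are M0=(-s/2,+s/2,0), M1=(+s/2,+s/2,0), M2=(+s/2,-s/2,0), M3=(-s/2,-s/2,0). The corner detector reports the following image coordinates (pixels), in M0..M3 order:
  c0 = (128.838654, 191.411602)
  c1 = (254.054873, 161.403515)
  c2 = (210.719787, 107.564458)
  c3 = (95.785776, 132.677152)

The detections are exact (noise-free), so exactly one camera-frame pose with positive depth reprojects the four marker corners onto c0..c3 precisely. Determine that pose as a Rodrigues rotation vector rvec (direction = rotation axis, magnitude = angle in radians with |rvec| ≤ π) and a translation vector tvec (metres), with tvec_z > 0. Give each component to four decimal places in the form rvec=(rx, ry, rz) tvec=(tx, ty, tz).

Intrinsics K: fx=638.5, fy=437.6, cx=309.8, cy=245.1
Marker side s = 0.097 m; corners in marker frame (Z=0):
  M0 = (-0.0485, +0.0485, 0)
  M1 = (+0.0485, +0.0485, 0)
  M2 = (+0.0485, -0.0485, 0)
  M3 = (-0.0485, -0.0485, 0)
Detected image corners:
  c0 = (128.838654, 191.411602) px
  c1 = (254.054873, 161.403515) px
  c2 = (210.719787, 107.564458) px
  c3 = (95.785776, 132.677152) px
Planar DLT: solve 8×8 A·h = b for H (H[2,2]=1):
  H  [+1304.53823 +220.60831 +172.58369]
  H  [-223.31999 +429.94810 +146.61623]
  H  [+0.40179 -1.01060 +1.00000]
B = K⁻¹H; ‖b₁‖=2.029281, ‖b₂‖=2.029281; λ = 2/(‖b₁‖+‖b₂‖) = 0.492785, sign → tz>0 ⇒ λ=+0.492785
r₁ = λ·B[:,0] = (+0.91076,-0.36238,+0.19800); r₂ = λ·B[:,1] = (+0.41190,+0.76310,-0.49801)
r₃ = r₁×r₂ = (+0.02938,+0.53512,+0.84427); SVD([r₁ r₂ r₃]) → R = UVᵀ:
  R  [+0.91076 +0.41190 +0.02938]
  R  [-0.36238 +0.76310 +0.53512]
  R  [+0.19800 -0.49801 +0.84427]
t = (-0.10590, -0.11090, +0.49279) m
tr R = 2.518126; θ = arccos((tr R − 1)/2) = 0.708923 rad = 40.618°
axis k = ((R−Rᵀ)₃₂, (R−Rᵀ)₁₃, (R−Rᵀ)₂₁) / (2 sinθ) = (-0.793473, -0.129504, -0.594667)
rvec = θ·k = (-0.562512, -0.091808, -0.421573)

rvec=(-0.5625, -0.0918, -0.4216) tvec=(-0.1059, -0.1109, 0.4928)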